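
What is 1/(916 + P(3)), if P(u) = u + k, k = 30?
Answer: 1/949 ≈ 0.0010537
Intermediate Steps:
P(u) = 30 + u (P(u) = u + 30 = 30 + u)
1/(916 + P(3)) = 1/(916 + (30 + 3)) = 1/(916 + 33) = 1/949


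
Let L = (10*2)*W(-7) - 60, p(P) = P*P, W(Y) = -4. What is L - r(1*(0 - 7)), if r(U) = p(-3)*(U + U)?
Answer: -14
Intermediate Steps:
p(P) = P²
L = -140 (L = (10*2)*(-4) - 60 = 20*(-4) - 60 = -80 - 60 = -140)
r(U) = 18*U (r(U) = (-3)²*(U + U) = 9*(2*U) = 18*U)
L - r(1*(0 - 7)) = -140 - 18*1*(0 - 7) = -140 - 18*1*(-7) = -140 - 18*(-7) = -140 - 1*(-126) = -140 + 126 = -14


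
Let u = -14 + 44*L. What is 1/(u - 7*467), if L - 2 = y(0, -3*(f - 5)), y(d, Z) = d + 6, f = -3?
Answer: -1/2931 ≈ -0.00034118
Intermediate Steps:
y(d, Z) = 6 + d
L = 8 (L = 2 + (6 + 0) = 2 + 6 = 8)
u = 338 (u = -14 + 44*8 = -14 + 352 = 338)
1/(u - 7*467) = 1/(338 - 7*467) = 1/(338 - 3269) = 1/(-2931) = -1/2931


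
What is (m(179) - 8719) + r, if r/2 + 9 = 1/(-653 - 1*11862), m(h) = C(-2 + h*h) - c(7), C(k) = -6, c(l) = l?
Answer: -109506252/12515 ≈ -8750.0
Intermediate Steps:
m(h) = -13 (m(h) = -6 - 1*7 = -6 - 7 = -13)
r = -225272/12515 (r = -18 + 2/(-653 - 1*11862) = -18 + 2/(-653 - 11862) = -18 + 2/(-12515) = -18 + 2*(-1/12515) = -18 - 2/12515 = -225272/12515 ≈ -18.000)
(m(179) - 8719) + r = (-13 - 8719) - 225272/12515 = -8732 - 225272/12515 = -109506252/12515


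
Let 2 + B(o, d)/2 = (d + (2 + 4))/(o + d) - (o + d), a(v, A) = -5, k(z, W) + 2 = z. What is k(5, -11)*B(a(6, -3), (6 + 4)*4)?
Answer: -7494/35 ≈ -214.11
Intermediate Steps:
k(z, W) = -2 + z
B(o, d) = -4 - 2*d - 2*o + 2*(6 + d)/(d + o) (B(o, d) = -4 + 2*((d + (2 + 4))/(o + d) - (o + d)) = -4 + 2*((d + 6)/(d + o) - (d + o)) = -4 + 2*((6 + d)/(d + o) + (-d - o)) = -4 + 2*(-d - o + (6 + d)/(d + o)) = -4 + (-2*d - 2*o + 2*(6 + d)/(d + o)) = -4 - 2*d - 2*o + 2*(6 + d)/(d + o))
k(5, -11)*B(a(6, -3), (6 + 4)*4) = (-2 + 5)*(2*(6 - (6 + 4)*4 - ((6 + 4)*4)**2 - 1*(-5)**2 - 2*(-5) - 2*(6 + 4)*4*(-5))/((6 + 4)*4 - 5)) = 3*(2*(6 - 10*4 - (10*4)**2 - 1*25 + 10 - 2*10*4*(-5))/(10*4 - 5)) = 3*(2*(6 - 1*40 - 1*40**2 - 25 + 10 - 2*40*(-5))/(40 - 5)) = 3*(2*(6 - 40 - 1*1600 - 25 + 10 + 400)/35) = 3*(2*(1/35)*(6 - 40 - 1600 - 25 + 10 + 400)) = 3*(2*(1/35)*(-1249)) = 3*(-2498/35) = -7494/35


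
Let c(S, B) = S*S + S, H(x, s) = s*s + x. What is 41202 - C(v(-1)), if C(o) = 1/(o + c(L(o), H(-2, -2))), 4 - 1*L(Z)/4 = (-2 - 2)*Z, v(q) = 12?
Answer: 1791627767/43484 ≈ 41202.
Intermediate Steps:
H(x, s) = x + s² (H(x, s) = s² + x = x + s²)
L(Z) = 16 + 16*Z (L(Z) = 16 - 4*(-2 - 2)*Z = 16 - (-16)*Z = 16 + 16*Z)
c(S, B) = S + S² (c(S, B) = S² + S = S + S²)
C(o) = 1/(o + (16 + 16*o)*(17 + 16*o)) (C(o) = 1/(o + (16 + 16*o)*(1 + (16 + 16*o))) = 1/(o + (16 + 16*o)*(17 + 16*o)))
41202 - C(v(-1)) = 41202 - 1/(272 + 256*12² + 529*12) = 41202 - 1/(272 + 256*144 + 6348) = 41202 - 1/(272 + 36864 + 6348) = 41202 - 1/43484 = 1791627767/43484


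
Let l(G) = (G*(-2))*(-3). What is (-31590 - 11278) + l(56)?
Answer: -42532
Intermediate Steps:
l(G) = 6*G (l(G) = -2*G*(-3) = 6*G)
(-31590 - 11278) + l(56) = (-31590 - 11278) + 6*56 = -42868 + 336 = -42532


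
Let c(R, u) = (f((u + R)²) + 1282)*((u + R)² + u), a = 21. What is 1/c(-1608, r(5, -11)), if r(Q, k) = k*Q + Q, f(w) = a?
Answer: 1/3581834942 ≈ 2.7919e-10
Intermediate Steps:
f(w) = 21
r(Q, k) = Q + Q*k (r(Q, k) = Q*k + Q = Q + Q*k)
c(R, u) = 1303*u + 1303*(R + u)² (c(R, u) = (21 + 1282)*((u + R)² + u) = 1303*((R + u)² + u) = 1303*(u + (R + u)²) = 1303*u + 1303*(R + u)²)
1/c(-1608, r(5, -11)) = 1/(1303*(5*(1 - 11)) + 1303*(-1608 + 5*(1 - 11))²) = 1/(1303*(5*(-10)) + 1303*(-1608 + 5*(-10))²) = 1/(1303*(-50) + 1303*(-1608 - 50)²) = 1/(-65150 + 1303*(-1658)²) = 1/(-65150 + 1303*2748964) = 1/(-65150 + 3581900092) = 1/3581834942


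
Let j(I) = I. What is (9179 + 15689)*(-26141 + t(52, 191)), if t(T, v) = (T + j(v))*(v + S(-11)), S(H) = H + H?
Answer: 371179768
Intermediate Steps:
S(H) = 2*H
t(T, v) = (-22 + v)*(T + v) (t(T, v) = (T + v)*(v + 2*(-11)) = (T + v)*(v - 22) = (T + v)*(-22 + v) = (-22 + v)*(T + v))
(9179 + 15689)*(-26141 + t(52, 191)) = (9179 + 15689)*(-26141 + (191**2 - 22*52 - 22*191 + 52*191)) = 24868*(-26141 + (36481 - 1144 - 4202 + 9932)) = 24868*(-26141 + 41067) = 24868*14926 = 371179768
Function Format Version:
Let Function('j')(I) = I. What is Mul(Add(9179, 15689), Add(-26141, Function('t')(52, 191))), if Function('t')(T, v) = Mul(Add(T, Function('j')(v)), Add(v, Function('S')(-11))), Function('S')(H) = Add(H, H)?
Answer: 371179768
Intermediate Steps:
Function('S')(H) = Mul(2, H)
Function('t')(T, v) = Mul(Add(-22, v), Add(T, v)) (Function('t')(T, v) = Mul(Add(T, v), Add(v, Mul(2, -11))) = Mul(Add(T, v), Add(v, -22)) = Mul(Add(T, v), Add(-22, v)) = Mul(Add(-22, v), Add(T, v)))
Mul(Add(9179, 15689), Add(-26141, Function('t')(52, 191))) = Mul(Add(9179, 15689), Add(-26141, Add(Pow(191, 2), Mul(-22, 52), Mul(-22, 191), Mul(52, 191)))) = Mul(24868, Add(-26141, Add(36481, -1144, -4202, 9932))) = Mul(24868, Add(-26141, 41067)) = Mul(24868, 14926) = 371179768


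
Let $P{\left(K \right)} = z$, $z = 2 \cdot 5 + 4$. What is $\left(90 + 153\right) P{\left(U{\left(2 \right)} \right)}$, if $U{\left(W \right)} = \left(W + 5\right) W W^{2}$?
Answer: $3402$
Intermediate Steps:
$U{\left(W \right)} = W^{3} \left(5 + W\right)$ ($U{\left(W \right)} = \left(5 + W\right) W W^{2} = W \left(5 + W\right) W^{2} = W^{3} \left(5 + W\right)$)
$z = 14$ ($z = 10 + 4 = 14$)
$P{\left(K \right)} = 14$
$\left(90 + 153\right) P{\left(U{\left(2 \right)} \right)} = \left(90 + 153\right) 14 = 243 \cdot 14 = 3402$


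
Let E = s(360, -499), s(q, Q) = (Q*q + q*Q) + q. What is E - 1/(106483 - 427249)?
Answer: -115129332719/320766 ≈ -3.5892e+5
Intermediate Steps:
s(q, Q) = q + 2*Q*q (s(q, Q) = (Q*q + Q*q) + q = 2*Q*q + q = q + 2*Q*q)
E = -358920 (E = 360*(1 + 2*(-499)) = 360*(1 - 998) = 360*(-997) = -358920)
E - 1/(106483 - 427249) = -358920 - 1/(106483 - 427249) = -358920 - 1/(-320766) = -358920 - 1*(-1/320766) = -358920 + 1/320766 = -115129332719/320766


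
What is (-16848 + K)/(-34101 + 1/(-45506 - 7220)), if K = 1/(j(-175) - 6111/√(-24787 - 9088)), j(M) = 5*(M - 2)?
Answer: 52726*(-102958128*I + 74552405*√1355)/(5394027981*(-2037*I + 1475*√1355)) ≈ 0.49406 + 1.2442e-9*I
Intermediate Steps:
j(M) = -10 + 5*M (j(M) = 5*(-2 + M) = -10 + 5*M)
K = 1/(-885 + 6111*I*√1355/6775) (K = 1/((-10 + 5*(-175)) - 6111/√(-24787 - 9088)) = 1/((-10 - 875) - 6111*(-I*√1355/6775)) = 1/(-885 - 6111*(-I*√1355/6775)) = 1/(-885 - (-6111)*I*√1355/6775) = 1/(-885 + 6111*I*√1355/6775) ≈ -0.0011284 - 4.2333e-5*I)
(-16848 + K)/(-34101 + 1/(-45506 - 7220)) = (-16848 - 5*√1355/(-6111*I + 4425*√1355))/(-34101 + 1/(-45506 - 7220)) = (-16848 - 5*√1355/(-6111*I + 4425*√1355))/(-34101 + 1/(-52726)) = (-16848 - 5*√1355/(-6111*I + 4425*√1355))/(-34101 - 1/52726) = (-16848 - 5*√1355/(-6111*I + 4425*√1355))/(-1798009327/52726) = (-16848 - 5*√1355/(-6111*I + 4425*√1355))*(-52726/1798009327) = 888327648/1798009327 + 263630*√1355/(1798009327*(-6111*I + 4425*√1355))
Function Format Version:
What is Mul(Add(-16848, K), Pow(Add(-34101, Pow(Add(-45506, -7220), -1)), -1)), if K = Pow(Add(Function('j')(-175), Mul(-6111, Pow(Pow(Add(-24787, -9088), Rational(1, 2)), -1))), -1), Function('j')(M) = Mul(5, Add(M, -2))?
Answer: Mul(Rational(52726, 5394027981), Pow(Add(Mul(-2037, I), Mul(1475, Pow(1355, Rational(1, 2)))), -1), Add(Mul(-102958128, I), Mul(74552405, Pow(1355, Rational(1, 2))))) ≈ Add(0.49406, Mul(1.2442e-9, I))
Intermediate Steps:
Function('j')(M) = Add(-10, Mul(5, M)) (Function('j')(M) = Mul(5, Add(-2, M)) = Add(-10, Mul(5, M)))
K = Pow(Add(-885, Mul(Rational(6111, 6775), I, Pow(1355, Rational(1, 2)))), -1) (K = Pow(Add(Add(-10, Mul(5, -175)), Mul(-6111, Pow(Pow(Add(-24787, -9088), Rational(1, 2)), -1))), -1) = Pow(Add(Add(-10, -875), Mul(-6111, Pow(Pow(-33875, Rational(1, 2)), -1))), -1) = Pow(Add(-885, Mul(-6111, Pow(Mul(5, I, Pow(1355, Rational(1, 2))), -1))), -1) = Pow(Add(-885, Mul(-6111, Mul(Rational(-1, 6775), I, Pow(1355, Rational(1, 2))))), -1) = Pow(Add(-885, Mul(Rational(6111, 6775), I, Pow(1355, Rational(1, 2)))), -1) ≈ Add(-0.0011284, Mul(-4.2333e-5, I)))
Mul(Add(-16848, K), Pow(Add(-34101, Pow(Add(-45506, -7220), -1)), -1)) = Mul(Add(-16848, Mul(-5, Pow(1355, Rational(1, 2)), Pow(Add(Mul(-6111, I), Mul(4425, Pow(1355, Rational(1, 2)))), -1))), Pow(Add(-34101, Pow(Add(-45506, -7220), -1)), -1)) = Mul(Add(-16848, Mul(-5, Pow(1355, Rational(1, 2)), Pow(Add(Mul(-6111, I), Mul(4425, Pow(1355, Rational(1, 2)))), -1))), Pow(Add(-34101, Pow(-52726, -1)), -1)) = Mul(Add(-16848, Mul(-5, Pow(1355, Rational(1, 2)), Pow(Add(Mul(-6111, I), Mul(4425, Pow(1355, Rational(1, 2)))), -1))), Pow(Add(-34101, Rational(-1, 52726)), -1)) = Mul(Add(-16848, Mul(-5, Pow(1355, Rational(1, 2)), Pow(Add(Mul(-6111, I), Mul(4425, Pow(1355, Rational(1, 2)))), -1))), Pow(Rational(-1798009327, 52726), -1)) = Mul(Add(-16848, Mul(-5, Pow(1355, Rational(1, 2)), Pow(Add(Mul(-6111, I), Mul(4425, Pow(1355, Rational(1, 2)))), -1))), Rational(-52726, 1798009327)) = Add(Rational(888327648, 1798009327), Mul(Rational(263630, 1798009327), Pow(1355, Rational(1, 2)), Pow(Add(Mul(-6111, I), Mul(4425, Pow(1355, Rational(1, 2)))), -1)))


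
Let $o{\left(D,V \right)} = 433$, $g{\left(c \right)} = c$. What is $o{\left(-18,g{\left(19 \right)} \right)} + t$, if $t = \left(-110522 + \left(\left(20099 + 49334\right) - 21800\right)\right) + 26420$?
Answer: $-36036$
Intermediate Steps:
$t = -36469$ ($t = \left(-110522 + \left(69433 - 21800\right)\right) + 26420 = \left(-110522 + 47633\right) + 26420 = -62889 + 26420 = -36469$)
$o{\left(-18,g{\left(19 \right)} \right)} + t = 433 - 36469 = -36036$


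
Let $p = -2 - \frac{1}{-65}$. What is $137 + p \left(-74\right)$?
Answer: $\frac{18451}{65} \approx 283.86$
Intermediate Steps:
$p = - \frac{129}{65}$ ($p = -2 - - \frac{1}{65} = -2 + \frac{1}{65} = - \frac{129}{65} \approx -1.9846$)
$137 + p \left(-74\right) = 137 - - \frac{9546}{65} = 137 + \frac{9546}{65} = \frac{18451}{65}$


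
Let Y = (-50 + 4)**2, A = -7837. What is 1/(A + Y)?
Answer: -1/5721 ≈ -0.00017479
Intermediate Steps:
Y = 2116 (Y = (-46)**2 = 2116)
1/(A + Y) = 1/(-7837 + 2116) = 1/(-5721) = -1/5721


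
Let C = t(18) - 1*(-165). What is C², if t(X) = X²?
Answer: 239121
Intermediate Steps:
C = 489 (C = 18² - 1*(-165) = 324 + 165 = 489)
C² = 489² = 239121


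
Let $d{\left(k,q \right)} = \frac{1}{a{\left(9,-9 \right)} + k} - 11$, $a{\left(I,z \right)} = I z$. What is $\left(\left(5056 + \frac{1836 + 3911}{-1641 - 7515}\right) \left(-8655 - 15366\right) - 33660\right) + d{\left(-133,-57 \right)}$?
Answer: $- \frac{5666761039533}{46652} \approx -1.2147 \cdot 10^{8}$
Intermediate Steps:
$d{\left(k,q \right)} = -11 + \frac{1}{-81 + k}$ ($d{\left(k,q \right)} = \frac{1}{9 \left(-9\right) + k} - 11 = \frac{1}{-81 + k} - 11 = -11 + \frac{1}{-81 + k}$)
$\left(\left(5056 + \frac{1836 + 3911}{-1641 - 7515}\right) \left(-8655 - 15366\right) - 33660\right) + d{\left(-133,-57 \right)} = \left(\left(5056 + \frac{1836 + 3911}{-1641 - 7515}\right) \left(-8655 - 15366\right) - 33660\right) + \frac{892 - -1463}{-81 - 133} = \left(\left(5056 + \frac{5747}{-9156}\right) \left(-24021\right) - 33660\right) + \frac{892 + 1463}{-214} = \left(\left(5056 + 5747 \left(- \frac{1}{9156}\right)\right) \left(-24021\right) - 33660\right) - \frac{2355}{214} = \left(\left(5056 - \frac{821}{1308}\right) \left(-24021\right) - 33660\right) - \frac{2355}{214} = \left(\frac{6612427}{1308} \left(-24021\right) - 33660\right) - \frac{2355}{214} = \left(- \frac{52945702989}{436} - 33660\right) - \frac{2355}{214} = - \frac{52960378749}{436} - \frac{2355}{214} = - \frac{5666761039533}{46652}$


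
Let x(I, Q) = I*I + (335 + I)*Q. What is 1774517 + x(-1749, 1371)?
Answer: 2894924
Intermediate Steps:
x(I, Q) = I² + Q*(335 + I)
1774517 + x(-1749, 1371) = 1774517 + ((-1749)² + 335*1371 - 1749*1371) = 1774517 + (3059001 + 459285 - 2397879) = 1774517 + 1120407 = 2894924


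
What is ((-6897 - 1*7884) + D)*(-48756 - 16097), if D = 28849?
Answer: -912352004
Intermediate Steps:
((-6897 - 1*7884) + D)*(-48756 - 16097) = ((-6897 - 1*7884) + 28849)*(-48756 - 16097) = ((-6897 - 7884) + 28849)*(-64853) = (-14781 + 28849)*(-64853) = 14068*(-64853) = -912352004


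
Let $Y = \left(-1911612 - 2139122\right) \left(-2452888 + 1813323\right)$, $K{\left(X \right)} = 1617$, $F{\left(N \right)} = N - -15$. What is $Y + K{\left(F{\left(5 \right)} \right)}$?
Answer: $2590707692327$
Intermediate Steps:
$F{\left(N \right)} = 15 + N$ ($F{\left(N \right)} = N + 15 = 15 + N$)
$Y = 2590707690710$ ($Y = \left(-4050734\right) \left(-639565\right) = 2590707690710$)
$Y + K{\left(F{\left(5 \right)} \right)} = 2590707690710 + 1617 = 2590707692327$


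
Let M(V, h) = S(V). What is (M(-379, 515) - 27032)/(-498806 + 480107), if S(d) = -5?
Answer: 27037/18699 ≈ 1.4459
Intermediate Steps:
M(V, h) = -5
(M(-379, 515) - 27032)/(-498806 + 480107) = (-5 - 27032)/(-498806 + 480107) = -27037/(-18699) = -27037*(-1/18699) = 27037/18699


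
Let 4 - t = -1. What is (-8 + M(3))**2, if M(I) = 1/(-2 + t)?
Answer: 529/9 ≈ 58.778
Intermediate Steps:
t = 5 (t = 4 - 1*(-1) = 4 + 1 = 5)
M(I) = 1/3 (M(I) = 1/(-2 + 5) = 1/3)
(-8 + M(3))**2 = (-8 + 1/3)**2 = (-23/3)**2 = 529/9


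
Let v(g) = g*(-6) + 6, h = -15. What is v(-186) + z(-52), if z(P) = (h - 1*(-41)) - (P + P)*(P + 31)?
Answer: -1036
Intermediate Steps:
v(g) = 6 - 6*g (v(g) = -6*g + 6 = 6 - 6*g)
z(P) = 26 - 2*P*(31 + P) (z(P) = (-15 - 1*(-41)) - (P + P)*(P + 31) = (-15 + 41) - 2*P*(31 + P) = 26 - 2*P*(31 + P))
v(-186) + z(-52) = (6 - 6*(-186)) + (26 - 62*(-52) - 2*(-52)**2) = (6 + 1116) + (26 + 3224 - 2*2704) = 1122 + (26 + 3224 - 5408) = 1122 - 2158 = -1036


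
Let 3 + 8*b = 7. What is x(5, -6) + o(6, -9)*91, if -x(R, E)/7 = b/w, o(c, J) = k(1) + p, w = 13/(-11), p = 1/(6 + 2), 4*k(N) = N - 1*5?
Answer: -7973/104 ≈ -76.663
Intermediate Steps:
k(N) = -5/4 + N/4 (k(N) = (N - 1*5)/4 = (N - 5)/4 = (-5 + N)/4 = -5/4 + N/4)
p = ⅛ (p = 1/8 = ⅛ ≈ 0.12500)
b = ½ (b = -3/8 + (⅛)*7 = -3/8 + 7/8 = ½ ≈ 0.50000)
w = -13/11 (w = 13*(-1/11) = -13/11 ≈ -1.1818)
o(c, J) = -7/8 (o(c, J) = (-5/4 + (¼)*1) + ⅛ = (-5/4 + ¼) + ⅛ = -1 + ⅛ = -7/8)
x(R, E) = 77/26 (x(R, E) = -7/(2*(-13/11)) = -7*(-11)/(2*13) = -7*(-11/26) = 77/26)
x(5, -6) + o(6, -9)*91 = 77/26 - 7/8*91 = 77/26 - 637/8 = -7973/104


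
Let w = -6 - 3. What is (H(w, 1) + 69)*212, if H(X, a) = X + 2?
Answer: 13144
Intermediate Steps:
w = -9
H(X, a) = 2 + X
(H(w, 1) + 69)*212 = ((2 - 9) + 69)*212 = (-7 + 69)*212 = 62*212 = 13144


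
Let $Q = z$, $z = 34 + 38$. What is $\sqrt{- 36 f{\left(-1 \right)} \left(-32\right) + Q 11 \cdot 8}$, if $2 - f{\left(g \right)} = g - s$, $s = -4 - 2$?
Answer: $24 \sqrt{5} \approx 53.666$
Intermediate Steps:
$s = -6$ ($s = -4 - 2 = -6$)
$z = 72$
$Q = 72$
$f{\left(g \right)} = -4 - g$ ($f{\left(g \right)} = 2 - \left(g - -6\right) = 2 - \left(g + 6\right) = 2 - \left(6 + g\right) = -4 - g$)
$\sqrt{- 36 f{\left(-1 \right)} \left(-32\right) + Q 11 \cdot 8} = \sqrt{- 36 \left(-4 - -1\right) \left(-32\right) + 72 \cdot 11 \cdot 8} = \sqrt{- 36 \left(-4 + 1\right) \left(-32\right) + 792 \cdot 8} = \sqrt{\left(-36\right) \left(-3\right) \left(-32\right) + 6336} = \sqrt{108 \left(-32\right) + 6336} = \sqrt{-3456 + 6336} = \sqrt{2880} = 24 \sqrt{5}$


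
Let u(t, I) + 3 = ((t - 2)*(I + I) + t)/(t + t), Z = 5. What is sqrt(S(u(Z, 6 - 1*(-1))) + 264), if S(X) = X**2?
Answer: sqrt(26689)/10 ≈ 16.337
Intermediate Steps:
u(t, I) = -3 + (t + 2*I*(-2 + t))/(2*t) (u(t, I) = -3 + ((t - 2)*(I + I) + t)/(t + t) = -3 + ((-2 + t)*(2*I) + t)/((2*t)) = -3 + (2*I*(-2 + t) + t)*(1/(2*t)) = -3 + (t + 2*I*(-2 + t))*(1/(2*t)) = -3 + (t + 2*I*(-2 + t))/(2*t))
sqrt(S(u(Z, 6 - 1*(-1))) + 264) = sqrt((-5/2 + (6 - 1*(-1)) - 2*(6 - 1*(-1))/5)**2 + 264) = sqrt((-5/2 + (6 + 1) - 2*(6 + 1)*1/5)**2 + 264) = sqrt((-5/2 + 7 - 2*7*1/5)**2 + 264) = sqrt((-5/2 + 7 - 14/5)**2 + 264) = sqrt((17/10)**2 + 264) = sqrt(289/100 + 264) = sqrt(26689/100) = sqrt(26689)/10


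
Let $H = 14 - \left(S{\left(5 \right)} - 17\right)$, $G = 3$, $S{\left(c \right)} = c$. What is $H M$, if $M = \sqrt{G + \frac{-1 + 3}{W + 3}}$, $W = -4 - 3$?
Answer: $13 \sqrt{10} \approx 41.11$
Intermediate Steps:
$W = -7$
$H = 26$ ($H = 14 - \left(5 - 17\right) = 14 - -12 = 14 + 12 = 26$)
$M = \frac{\sqrt{10}}{2}$ ($M = \sqrt{3 + \frac{-1 + 3}{-7 + 3}} = \sqrt{3 + \frac{2}{-4}} = \sqrt{3 + 2 \left(- \frac{1}{4}\right)} = \sqrt{3 - \frac{1}{2}} = \sqrt{\frac{5}{2}} = \frac{\sqrt{10}}{2} \approx 1.5811$)
$H M = 26 \frac{\sqrt{10}}{2} = 13 \sqrt{10}$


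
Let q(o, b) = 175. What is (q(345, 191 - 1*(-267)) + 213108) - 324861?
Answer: -111578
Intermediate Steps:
(q(345, 191 - 1*(-267)) + 213108) - 324861 = (175 + 213108) - 324861 = 213283 - 324861 = -111578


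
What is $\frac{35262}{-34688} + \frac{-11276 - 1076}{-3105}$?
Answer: $\frac{159488833}{53853120} \approx 2.9616$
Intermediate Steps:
$\frac{35262}{-34688} + \frac{-11276 - 1076}{-3105} = 35262 \left(- \frac{1}{34688}\right) - - \frac{12352}{3105} = - \frac{17631}{17344} + \frac{12352}{3105} = \frac{159488833}{53853120}$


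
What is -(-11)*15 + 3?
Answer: 168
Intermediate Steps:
-(-11)*15 + 3 = -11*(-15) + 3 = 165 + 3 = 168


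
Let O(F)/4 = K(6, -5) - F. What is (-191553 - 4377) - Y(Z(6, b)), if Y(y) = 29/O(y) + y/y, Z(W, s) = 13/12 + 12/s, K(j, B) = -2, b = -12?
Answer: -4898188/25 ≈ -1.9593e+5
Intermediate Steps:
O(F) = -8 - 4*F (O(F) = 4*(-2 - F) = -8 - 4*F)
Z(W, s) = 13/12 + 12/s (Z(W, s) = 13*(1/12) + 12/s = 13/12 + 12/s)
Y(y) = 1 + 29/(-8 - 4*y) (Y(y) = 29/(-8 - 4*y) + y/y = 29/(-8 - 4*y) + 1 = 1 + 29/(-8 - 4*y))
(-191553 - 4377) - Y(Z(6, b)) = (-191553 - 4377) - (-21/4 + (13/12 + 12/(-12)))/(2 + (13/12 + 12/(-12))) = -195930 - (-21/4 + (13/12 + 12*(-1/12)))/(2 + (13/12 + 12*(-1/12))) = -195930 - (-21/4 + (13/12 - 1))/(2 + (13/12 - 1)) = -195930 - (-21/4 + 1/12)/(2 + 1/12) = -195930 - (-31)/(25/12*6) = -195930 - 12*(-31)/(25*6) = -195930 - 1*(-62/25) = -195930 + 62/25 = -4898188/25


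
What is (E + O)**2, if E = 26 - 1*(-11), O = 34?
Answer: 5041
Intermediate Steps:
E = 37 (E = 26 + 11 = 37)
(E + O)**2 = (37 + 34)**2 = 71**2 = 5041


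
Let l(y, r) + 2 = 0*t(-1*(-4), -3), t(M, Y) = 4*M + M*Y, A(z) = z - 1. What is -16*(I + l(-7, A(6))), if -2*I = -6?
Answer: -16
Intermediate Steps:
I = 3 (I = -½*(-6) = 3)
A(z) = -1 + z
l(y, r) = -2 (l(y, r) = -2 + 0*((-1*(-4))*(4 - 3)) = -2 + 0*(4*1) = -2 + 0*4 = -2 + 0 = -2)
-16*(I + l(-7, A(6))) = -16*(3 - 2) = -16*1 = -16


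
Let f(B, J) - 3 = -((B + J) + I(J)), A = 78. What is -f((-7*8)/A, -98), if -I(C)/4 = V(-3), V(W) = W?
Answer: -3499/39 ≈ -89.718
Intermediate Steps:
I(C) = 12 (I(C) = -4*(-3) = 12)
f(B, J) = -9 - B - J (f(B, J) = 3 - ((B + J) + 12) = 3 - (12 + B + J) = 3 + (-12 - B - J) = -9 - B - J)
-f((-7*8)/A, -98) = -(-9 - (-7*8)/78 - 1*(-98)) = -(-9 - (-56)/78 + 98) = -(-9 - 1*(-28/39) + 98) = -(-9 + 28/39 + 98) = -1*3499/39 = -3499/39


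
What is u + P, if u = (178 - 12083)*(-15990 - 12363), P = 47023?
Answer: 337589488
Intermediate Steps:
u = 337542465 (u = -11905*(-28353) = 337542465)
u + P = 337542465 + 47023 = 337589488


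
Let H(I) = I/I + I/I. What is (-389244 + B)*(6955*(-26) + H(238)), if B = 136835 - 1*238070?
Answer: 88692336612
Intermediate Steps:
B = -101235 (B = 136835 - 238070 = -101235)
H(I) = 2 (H(I) = 1 + 1 = 2)
(-389244 + B)*(6955*(-26) + H(238)) = (-389244 - 101235)*(6955*(-26) + 2) = -490479*(-180830 + 2) = -490479*(-180828) = 88692336612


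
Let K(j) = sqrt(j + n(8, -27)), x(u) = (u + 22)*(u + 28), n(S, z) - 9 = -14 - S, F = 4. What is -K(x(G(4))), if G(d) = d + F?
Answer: -sqrt(1067) ≈ -32.665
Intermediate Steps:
G(d) = 4 + d (G(d) = d + 4 = 4 + d)
n(S, z) = -5 - S (n(S, z) = 9 + (-14 - S) = -5 - S)
x(u) = (22 + u)*(28 + u)
K(j) = sqrt(-13 + j) (K(j) = sqrt(j + (-5 - 1*8)) = sqrt(j + (-5 - 8)) = sqrt(j - 13) = sqrt(-13 + j))
-K(x(G(4))) = -sqrt(-13 + (616 + (4 + 4)**2 + 50*(4 + 4))) = -sqrt(-13 + (616 + 8**2 + 50*8)) = -sqrt(-13 + (616 + 64 + 400)) = -sqrt(-13 + 1080) = -sqrt(1067)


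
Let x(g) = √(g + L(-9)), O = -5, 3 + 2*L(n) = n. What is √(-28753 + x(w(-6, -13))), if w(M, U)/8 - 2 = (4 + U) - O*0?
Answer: √(-28753 + I*√62) ≈ 0.023 + 169.57*I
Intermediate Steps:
L(n) = -3/2 + n/2
w(M, U) = 48 + 8*U (w(M, U) = 16 + 8*((4 + U) - (-5)*0) = 16 + 8*((4 + U) - 1*0) = 16 + 8*((4 + U) + 0) = 16 + 8*(4 + U) = 16 + (32 + 8*U) = 48 + 8*U)
x(g) = √(-6 + g) (x(g) = √(g + (-3/2 + (½)*(-9))) = √(g + (-3/2 - 9/2)) = √(g - 6) = √(-6 + g))
√(-28753 + x(w(-6, -13))) = √(-28753 + √(-6 + (48 + 8*(-13)))) = √(-28753 + √(-6 + (48 - 104))) = √(-28753 + √(-6 - 56)) = √(-28753 + √(-62)) = √(-28753 + I*√62)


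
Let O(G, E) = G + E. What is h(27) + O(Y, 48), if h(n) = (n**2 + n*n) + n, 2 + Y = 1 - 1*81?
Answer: 1451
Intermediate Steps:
Y = -82 (Y = -2 + (1 - 1*81) = -2 + (1 - 81) = -2 - 80 = -82)
O(G, E) = E + G
h(n) = n + 2*n**2 (h(n) = (n**2 + n**2) + n = 2*n**2 + n = n + 2*n**2)
h(27) + O(Y, 48) = 27*(1 + 2*27) + (48 - 82) = 27*(1 + 54) - 34 = 27*55 - 34 = 1485 - 34 = 1451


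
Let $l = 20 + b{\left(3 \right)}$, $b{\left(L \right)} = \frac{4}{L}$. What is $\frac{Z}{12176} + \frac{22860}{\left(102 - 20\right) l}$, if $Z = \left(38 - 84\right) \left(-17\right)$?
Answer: $\frac{13111469}{998432} \approx 13.132$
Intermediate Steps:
$Z = 782$ ($Z = \left(-46\right) \left(-17\right) = 782$)
$l = \frac{64}{3}$ ($l = 20 + \frac{4}{3} = \frac{64}{3} \approx 21.333$)
$\frac{Z}{12176} + \frac{22860}{\left(102 - 20\right) l} = \frac{782}{12176} + \frac{22860}{\left(102 - 20\right) \frac{64}{3}} = 782 \cdot \frac{1}{12176} + \frac{22860}{\left(102 - 20\right) \frac{64}{3}} = \frac{391}{6088} + \frac{22860}{82 \cdot \frac{64}{3}} = \frac{391}{6088} + \frac{22860}{\frac{5248}{3}} = \frac{391}{6088} + 22860 \cdot \frac{3}{5248} = \frac{391}{6088} + \frac{17145}{1312} = \frac{13111469}{998432}$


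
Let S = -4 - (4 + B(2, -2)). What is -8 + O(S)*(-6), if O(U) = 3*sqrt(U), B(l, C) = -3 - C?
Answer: -8 - 18*I*sqrt(7) ≈ -8.0 - 47.624*I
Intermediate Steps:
S = -7 (S = -4 - (4 + (-3 - 1*(-2))) = -4 - (4 + (-3 + 2)) = -4 - (4 - 1) = -4 - 1*3 = -4 - 3 = -7)
-8 + O(S)*(-6) = -8 + (3*sqrt(-7))*(-6) = -8 + (3*(I*sqrt(7)))*(-6) = -8 + (3*I*sqrt(7))*(-6) = -8 - 18*I*sqrt(7)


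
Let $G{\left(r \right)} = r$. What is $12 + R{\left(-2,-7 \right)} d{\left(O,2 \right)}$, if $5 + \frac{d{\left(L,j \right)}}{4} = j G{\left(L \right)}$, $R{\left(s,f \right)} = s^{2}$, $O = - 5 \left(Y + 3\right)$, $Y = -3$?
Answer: $-68$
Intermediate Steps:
$O = 0$ ($O = - 5 \left(-3 + 3\right) = \left(-5\right) 0 = 0$)
$d{\left(L,j \right)} = -20 + 4 L j$ ($d{\left(L,j \right)} = -20 + 4 j L = -20 + 4 L j$)
$12 + R{\left(-2,-7 \right)} d{\left(O,2 \right)} = 12 + \left(-2\right)^{2} \left(-20 + 4 \cdot 0 \cdot 2\right) = 12 + 4 \left(-20 + 0\right) = 12 + 4 \left(-20\right) = 12 - 80 = -68$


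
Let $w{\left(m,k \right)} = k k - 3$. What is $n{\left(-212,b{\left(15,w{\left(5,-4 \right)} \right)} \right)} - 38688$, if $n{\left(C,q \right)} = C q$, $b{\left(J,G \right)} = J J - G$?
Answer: $-83632$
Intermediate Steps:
$w{\left(m,k \right)} = -3 + k^{2}$ ($w{\left(m,k \right)} = k^{2} - 3 = -3 + k^{2}$)
$b{\left(J,G \right)} = J^{2} - G$
$n{\left(-212,b{\left(15,w{\left(5,-4 \right)} \right)} \right)} - 38688 = - 212 \left(15^{2} - \left(-3 + \left(-4\right)^{2}\right)\right) - 38688 = - 212 \left(225 - \left(-3 + 16\right)\right) - 38688 = - 212 \left(225 - 13\right) - 38688 = \left(-212\right) 212 - 38688 = -44944 - 38688 = -83632$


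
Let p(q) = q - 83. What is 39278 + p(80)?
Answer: 39275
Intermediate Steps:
p(q) = -83 + q
39278 + p(80) = 39278 + (-83 + 80) = 39278 - 3 = 39275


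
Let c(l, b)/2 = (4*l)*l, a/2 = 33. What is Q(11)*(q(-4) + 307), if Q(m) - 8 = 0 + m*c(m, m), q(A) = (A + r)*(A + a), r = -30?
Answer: -19191456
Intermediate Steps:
a = 66 (a = 2*33 = 66)
c(l, b) = 8*l² (c(l, b) = 2*((4*l)*l) = 2*(4*l²) = 8*l²)
q(A) = (-30 + A)*(66 + A) (q(A) = (A - 30)*(A + 66) = (-30 + A)*(66 + A))
Q(m) = 8 + 8*m³ (Q(m) = 8 + (0 + m*(8*m²)) = 8 + (0 + 8*m³) = 8 + 8*m³)
Q(11)*(q(-4) + 307) = (8 + 8*11³)*((-1980 + (-4)² + 36*(-4)) + 307) = (8 + 8*1331)*((-1980 + 16 - 144) + 307) = (8 + 10648)*(-2108 + 307) = 10656*(-1801) = -19191456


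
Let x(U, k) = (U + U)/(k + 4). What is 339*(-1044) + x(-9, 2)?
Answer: -353919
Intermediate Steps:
x(U, k) = 2*U/(4 + k) (x(U, k) = (2*U)/(4 + k) = 2*U/(4 + k))
339*(-1044) + x(-9, 2) = 339*(-1044) + 2*(-9)/(4 + 2) = -353916 + 2*(-9)/6 = -353916 + 2*(-9)*(1/6) = -353916 - 3 = -353919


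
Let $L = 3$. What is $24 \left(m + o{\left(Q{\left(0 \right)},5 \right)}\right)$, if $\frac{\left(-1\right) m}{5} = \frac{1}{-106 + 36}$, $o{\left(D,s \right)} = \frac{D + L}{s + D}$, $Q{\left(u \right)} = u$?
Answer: $\frac{564}{35} \approx 16.114$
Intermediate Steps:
$o{\left(D,s \right)} = \frac{3 + D}{D + s}$ ($o{\left(D,s \right)} = \frac{D + 3}{s + D} = \frac{3 + D}{D + s}$)
$m = \frac{1}{14}$ ($m = - \frac{5}{-106 + 36} = - \frac{5}{-70} = \left(-5\right) \left(- \frac{1}{70}\right) = \frac{1}{14} \approx 0.071429$)
$24 \left(m + o{\left(Q{\left(0 \right)},5 \right)}\right) = 24 \left(\frac{1}{14} + \frac{3 + 0}{0 + 5}\right) = 24 \left(\frac{1}{14} + \frac{1}{5} \cdot 3\right) = 24 \left(\frac{1}{14} + \frac{3}{5}\right) = 24 \cdot \frac{47}{70} = \frac{564}{35}$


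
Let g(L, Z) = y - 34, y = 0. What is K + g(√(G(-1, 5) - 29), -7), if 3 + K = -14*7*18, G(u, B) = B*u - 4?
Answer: -1801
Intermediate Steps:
G(u, B) = -4 + B*u
g(L, Z) = -34 (g(L, Z) = 0 - 34 = -34)
K = -1767 (K = -3 - 14*7*18 = -3 - 98*18 = -3 - 1764 = -1767)
K + g(√(G(-1, 5) - 29), -7) = -1767 - 34 = -1801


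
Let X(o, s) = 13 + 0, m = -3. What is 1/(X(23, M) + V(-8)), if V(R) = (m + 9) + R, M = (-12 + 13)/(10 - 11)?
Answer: 1/11 ≈ 0.090909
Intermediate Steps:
M = -1 (M = 1/(-1) = 1*(-1) = -1)
X(o, s) = 13
V(R) = 6 + R (V(R) = (-3 + 9) + R = 6 + R)
1/(X(23, M) + V(-8)) = 1/(13 + (6 - 8)) = 1/(13 - 2) = 1/11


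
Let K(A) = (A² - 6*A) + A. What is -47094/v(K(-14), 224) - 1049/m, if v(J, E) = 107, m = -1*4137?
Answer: -194715635/442659 ≈ -439.88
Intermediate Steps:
m = -4137
K(A) = A² - 5*A
-47094/v(K(-14), 224) - 1049/m = -47094/107 - 1049/(-4137) = -47094*1/107 - 1049*(-1/4137) = -47094/107 + 1049/4137 = -194715635/442659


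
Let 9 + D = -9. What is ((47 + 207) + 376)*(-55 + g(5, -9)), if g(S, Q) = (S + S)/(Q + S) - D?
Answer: -24885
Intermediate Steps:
D = -18 (D = -9 - 9 = -18)
g(S, Q) = 18 + 2*S/(Q + S) (g(S, Q) = (S + S)/(Q + S) - 1*(-18) = (2*S)/(Q + S) + 18 = 2*S/(Q + S) + 18 = 18 + 2*S/(Q + S))
((47 + 207) + 376)*(-55 + g(5, -9)) = ((47 + 207) + 376)*(-55 + 2*(9*(-9) + 10*5)/(-9 + 5)) = (254 + 376)*(-55 + 2*(-81 + 50)/(-4)) = 630*(-55 + 2*(-¼)*(-31)) = 630*(-55 + 31/2) = 630*(-79/2) = -24885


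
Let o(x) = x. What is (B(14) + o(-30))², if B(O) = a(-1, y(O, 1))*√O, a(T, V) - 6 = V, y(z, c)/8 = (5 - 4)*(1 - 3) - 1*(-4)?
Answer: 7676 - 1320*√14 ≈ 2737.0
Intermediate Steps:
y(z, c) = 16 (y(z, c) = 8*((5 - 4)*(1 - 3) - 1*(-4)) = 8*(1*(-2) + 4) = 8*(-2 + 4) = 8*2 = 16)
a(T, V) = 6 + V
B(O) = 22*√O (B(O) = (6 + 16)*√O = 22*√O)
(B(14) + o(-30))² = (22*√14 - 30)² = (-30 + 22*√14)²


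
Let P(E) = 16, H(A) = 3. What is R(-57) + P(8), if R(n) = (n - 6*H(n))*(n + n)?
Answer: 8566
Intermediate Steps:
R(n) = 2*n*(-18 + n) (R(n) = (n - 6*3)*(n + n) = (n - 18)*(2*n) = (-18 + n)*(2*n) = 2*n*(-18 + n))
R(-57) + P(8) = 2*(-57)*(-18 - 57) + 16 = 2*(-57)*(-75) + 16 = 8550 + 16 = 8566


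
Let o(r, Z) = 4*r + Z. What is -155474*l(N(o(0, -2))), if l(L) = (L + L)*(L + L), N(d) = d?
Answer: -2487584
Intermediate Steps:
o(r, Z) = Z + 4*r
l(L) = 4*L**2 (l(L) = (2*L)*(2*L) = 4*L**2)
-155474*l(N(o(0, -2))) = -621896*(-2 + 4*0)**2 = -621896*(-2 + 0)**2 = -621896*(-2)**2 = -621896*4 = -155474*16 = -2487584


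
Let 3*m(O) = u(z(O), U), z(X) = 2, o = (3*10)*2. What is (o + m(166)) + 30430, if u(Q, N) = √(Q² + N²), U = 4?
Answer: 30490 + 2*√5/3 ≈ 30492.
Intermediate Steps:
o = 60 (o = 30*2 = 60)
u(Q, N) = √(N² + Q²)
m(O) = 2*√5/3 (m(O) = √(4² + 2²)/3 = √(16 + 4)/3 = √20/3 = (2*√5)/3 = 2*√5/3)
(o + m(166)) + 30430 = (60 + 2*√5/3) + 30430 = 30490 + 2*√5/3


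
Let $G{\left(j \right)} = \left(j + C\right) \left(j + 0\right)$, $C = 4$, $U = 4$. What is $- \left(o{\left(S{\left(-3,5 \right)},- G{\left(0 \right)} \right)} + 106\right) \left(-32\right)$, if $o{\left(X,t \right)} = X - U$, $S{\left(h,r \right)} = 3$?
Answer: $3360$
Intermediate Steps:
$G{\left(j \right)} = j \left(4 + j\right)$ ($G{\left(j \right)} = \left(j + 4\right) \left(j + 0\right) = \left(4 + j\right) j = j \left(4 + j\right)$)
$o{\left(X,t \right)} = -4 + X$ ($o{\left(X,t \right)} = X - 4 = -4 + X$)
$- \left(o{\left(S{\left(-3,5 \right)},- G{\left(0 \right)} \right)} + 106\right) \left(-32\right) = - \left(\left(-4 + 3\right) + 106\right) \left(-32\right) = - \left(-1 + 106\right) \left(-32\right) = - 105 \left(-32\right) = \left(-1\right) \left(-3360\right) = 3360$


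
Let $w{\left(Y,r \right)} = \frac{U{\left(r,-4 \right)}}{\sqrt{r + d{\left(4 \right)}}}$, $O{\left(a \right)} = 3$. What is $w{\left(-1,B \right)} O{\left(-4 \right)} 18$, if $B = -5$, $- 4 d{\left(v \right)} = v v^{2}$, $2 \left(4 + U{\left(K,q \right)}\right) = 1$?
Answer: $9 i \sqrt{21} \approx 41.243 i$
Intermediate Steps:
$U{\left(K,q \right)} = - \frac{7}{2}$ ($U{\left(K,q \right)} = -4 + \frac{1}{2} \cdot 1 = -4 + \frac{1}{2} = - \frac{7}{2}$)
$d{\left(v \right)} = - \frac{v^{3}}{4}$ ($d{\left(v \right)} = - \frac{v v^{2}}{4} = - \frac{v^{3}}{4}$)
$w{\left(Y,r \right)} = - \frac{7}{2 \sqrt{-16 + r}}$ ($w{\left(Y,r \right)} = - \frac{7}{2 \sqrt{r - \frac{4^{3}}{4}}} = - \frac{7}{2 \sqrt{r - 16}} = - \frac{7}{2 \sqrt{-16 + r}}$)
$w{\left(-1,B \right)} O{\left(-4 \right)} 18 = - \frac{7}{2 \sqrt{-16 - 5}} \cdot 3 \cdot 18 = - \frac{7}{2 i \sqrt{21}} \cdot 3 \cdot 18 = - \frac{7 \left(- \frac{i \sqrt{21}}{21}\right)}{2} \cdot 3 \cdot 18 = \frac{i \sqrt{21}}{6} \cdot 3 \cdot 18 = \frac{i \sqrt{21}}{2} \cdot 18 = 9 i \sqrt{21}$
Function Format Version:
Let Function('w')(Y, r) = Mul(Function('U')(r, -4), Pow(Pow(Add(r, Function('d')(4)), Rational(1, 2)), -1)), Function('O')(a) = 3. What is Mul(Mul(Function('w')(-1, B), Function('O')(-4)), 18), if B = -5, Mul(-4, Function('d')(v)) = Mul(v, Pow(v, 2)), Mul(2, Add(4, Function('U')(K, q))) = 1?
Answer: Mul(9, I, Pow(21, Rational(1, 2))) ≈ Mul(41.243, I)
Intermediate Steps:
Function('U')(K, q) = Rational(-7, 2) (Function('U')(K, q) = Add(-4, Mul(Rational(1, 2), 1)) = Add(-4, Rational(1, 2)) = Rational(-7, 2))
Function('d')(v) = Mul(Rational(-1, 4), Pow(v, 3)) (Function('d')(v) = Mul(Rational(-1, 4), Mul(v, Pow(v, 2))) = Mul(Rational(-1, 4), Pow(v, 3)))
Function('w')(Y, r) = Mul(Rational(-7, 2), Pow(Add(-16, r), Rational(-1, 2))) (Function('w')(Y, r) = Mul(Rational(-7, 2), Pow(Pow(Add(r, Mul(Rational(-1, 4), Pow(4, 3))), Rational(1, 2)), -1)) = Mul(Rational(-7, 2), Pow(Pow(Add(r, Mul(Rational(-1, 4), 64)), Rational(1, 2)), -1)) = Mul(Rational(-7, 2), Pow(Pow(Add(r, -16), Rational(1, 2)), -1)) = Mul(Rational(-7, 2), Pow(Pow(Add(-16, r), Rational(1, 2)), -1)) = Mul(Rational(-7, 2), Pow(Add(-16, r), Rational(-1, 2))))
Mul(Mul(Function('w')(-1, B), Function('O')(-4)), 18) = Mul(Mul(Mul(Rational(-7, 2), Pow(Add(-16, -5), Rational(-1, 2))), 3), 18) = Mul(Mul(Mul(Rational(-7, 2), Pow(-21, Rational(-1, 2))), 3), 18) = Mul(Mul(Mul(Rational(-7, 2), Mul(Rational(-1, 21), I, Pow(21, Rational(1, 2)))), 3), 18) = Mul(Mul(Mul(Rational(1, 6), I, Pow(21, Rational(1, 2))), 3), 18) = Mul(Mul(Rational(1, 2), I, Pow(21, Rational(1, 2))), 18) = Mul(9, I, Pow(21, Rational(1, 2)))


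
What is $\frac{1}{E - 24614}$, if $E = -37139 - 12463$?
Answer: $- \frac{1}{74216} \approx -1.3474 \cdot 10^{-5}$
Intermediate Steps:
$E = -49602$
$\frac{1}{E - 24614} = \frac{1}{-49602 - 24614} = \frac{1}{-74216} = - \frac{1}{74216}$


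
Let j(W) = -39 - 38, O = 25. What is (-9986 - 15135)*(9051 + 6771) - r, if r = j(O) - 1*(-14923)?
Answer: -397479308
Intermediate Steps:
j(W) = -77
r = 14846 (r = -77 - 1*(-14923) = -77 + 14923 = 14846)
(-9986 - 15135)*(9051 + 6771) - r = (-9986 - 15135)*(9051 + 6771) - 1*14846 = -25121*15822 - 14846 = -397464462 - 14846 = -397479308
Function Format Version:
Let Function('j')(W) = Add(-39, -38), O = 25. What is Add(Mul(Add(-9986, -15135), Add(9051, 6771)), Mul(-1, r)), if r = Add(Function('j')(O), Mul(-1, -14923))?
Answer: -397479308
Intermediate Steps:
Function('j')(W) = -77
r = 14846 (r = Add(-77, Mul(-1, -14923)) = Add(-77, 14923) = 14846)
Add(Mul(Add(-9986, -15135), Add(9051, 6771)), Mul(-1, r)) = Add(Mul(Add(-9986, -15135), Add(9051, 6771)), Mul(-1, 14846)) = Add(Mul(-25121, 15822), -14846) = Add(-397464462, -14846) = -397479308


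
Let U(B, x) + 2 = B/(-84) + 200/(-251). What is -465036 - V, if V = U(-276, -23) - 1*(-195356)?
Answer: -1160309603/1757 ≈ -6.6039e+5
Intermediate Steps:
U(B, x) = -702/251 - B/84 (U(B, x) = -2 + (B/(-84) + 200/(-251)) = -2 + (B*(-1/84) + 200*(-1/251)) = -2 + (-B/84 - 200/251) = -2 + (-200/251 - B/84) = -702/251 - B/84)
V = 343241351/1757 (V = (-702/251 - 1/84*(-276)) - 1*(-195356) = (-702/251 + 23/7) + 195356 = 859/1757 + 195356 = 343241351/1757 ≈ 1.9536e+5)
-465036 - V = -465036 - 1*343241351/1757 = -465036 - 343241351/1757 = -1160309603/1757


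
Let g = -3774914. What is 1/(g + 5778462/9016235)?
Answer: -9016235/34035505950328 ≈ -2.6491e-7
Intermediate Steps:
1/(g + 5778462/9016235) = 1/(-3774914 + 5778462/9016235) = 1/(-34035505950328/9016235) = -9016235/34035505950328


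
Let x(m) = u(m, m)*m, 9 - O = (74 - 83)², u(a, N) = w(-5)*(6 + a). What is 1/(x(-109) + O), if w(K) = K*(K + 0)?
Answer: 1/280603 ≈ 3.5638e-6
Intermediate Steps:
w(K) = K² (w(K) = K*K = K²)
u(a, N) = 150 + 25*a (u(a, N) = (-5)²*(6 + a) = 25*(6 + a) = 150 + 25*a)
O = -72 (O = 9 - (74 - 83)² = 9 - 1*(-9)² = 9 - 1*81 = 9 - 81 = -72)
x(m) = m*(150 + 25*m) (x(m) = (150 + 25*m)*m = m*(150 + 25*m))
1/(x(-109) + O) = 1/(25*(-109)*(6 - 109) - 72) = 1/(25*(-109)*(-103) - 72) = 1/(280675 - 72) = 1/280603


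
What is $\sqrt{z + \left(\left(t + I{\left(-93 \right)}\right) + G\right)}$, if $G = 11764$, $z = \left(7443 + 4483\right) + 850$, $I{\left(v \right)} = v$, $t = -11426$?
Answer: $\sqrt{13021} \approx 114.11$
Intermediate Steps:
$z = 12776$ ($z = 11926 + 850 = 12776$)
$\sqrt{z + \left(\left(t + I{\left(-93 \right)}\right) + G\right)} = \sqrt{12776 + \left(\left(-11426 - 93\right) + 11764\right)} = \sqrt{12776 + \left(-11519 + 11764\right)} = \sqrt{12776 + 245} = \sqrt{13021}$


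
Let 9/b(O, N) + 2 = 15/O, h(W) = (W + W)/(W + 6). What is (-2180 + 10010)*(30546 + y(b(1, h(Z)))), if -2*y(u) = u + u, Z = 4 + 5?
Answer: 3109206870/13 ≈ 2.3917e+8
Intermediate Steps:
Z = 9
h(W) = 2*W/(6 + W) (h(W) = (2*W)/(6 + W) = 2*W/(6 + W))
b(O, N) = 9/(-2 + 15/O)
y(u) = -u (y(u) = -(u + u)/2 = -u)
(-2180 + 10010)*(30546 + y(b(1, h(Z)))) = (-2180 + 10010)*(30546 - (-9)/(-15 + 2*1)) = 7830*(30546 - (-9)/(-15 + 2)) = 7830*(30546 - (-9)/(-13)) = 7830*(30546 - (-9)*(-1)/13) = 7830*(30546 - 1*9/13) = 7830*(30546 - 9/13) = 7830*(397089/13) = 3109206870/13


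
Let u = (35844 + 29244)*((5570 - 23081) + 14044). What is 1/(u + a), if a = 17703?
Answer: -1/225642393 ≈ -4.4318e-9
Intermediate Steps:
u = -225660096 (u = 65088*(-17511 + 14044) = 65088*(-3467) = -225660096)
1/(u + a) = 1/(-225660096 + 17703) = 1/(-225642393) = -1/225642393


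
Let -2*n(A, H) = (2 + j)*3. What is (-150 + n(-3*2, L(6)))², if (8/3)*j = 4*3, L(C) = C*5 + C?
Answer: 408321/16 ≈ 25520.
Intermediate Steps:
L(C) = 6*C (L(C) = 5*C + C = 6*C)
j = 9/2 (j = 3*(4*3)/8 = (3/8)*12 = 9/2 ≈ 4.5000)
n(A, H) = -39/4 (n(A, H) = -(2 + 9/2)*3/2 = -13*3/4 = -½*39/2 = -39/4)
(-150 + n(-3*2, L(6)))² = (-150 - 39/4)² = (-639/4)² = 408321/16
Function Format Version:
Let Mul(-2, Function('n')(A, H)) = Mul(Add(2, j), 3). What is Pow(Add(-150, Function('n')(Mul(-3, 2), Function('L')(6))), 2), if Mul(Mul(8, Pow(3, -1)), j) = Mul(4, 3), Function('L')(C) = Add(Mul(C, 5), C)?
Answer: Rational(408321, 16) ≈ 25520.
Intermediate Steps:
Function('L')(C) = Mul(6, C) (Function('L')(C) = Add(Mul(5, C), C) = Mul(6, C))
j = Rational(9, 2) (j = Mul(Rational(3, 8), Mul(4, 3)) = Mul(Rational(3, 8), 12) = Rational(9, 2) ≈ 4.5000)
Function('n')(A, H) = Rational(-39, 4) (Function('n')(A, H) = Mul(Rational(-1, 2), Mul(Add(2, Rational(9, 2)), 3)) = Mul(Rational(-1, 2), Mul(Rational(13, 2), 3)) = Mul(Rational(-1, 2), Rational(39, 2)) = Rational(-39, 4))
Pow(Add(-150, Function('n')(Mul(-3, 2), Function('L')(6))), 2) = Pow(Add(-150, Rational(-39, 4)), 2) = Pow(Rational(-639, 4), 2) = Rational(408321, 16)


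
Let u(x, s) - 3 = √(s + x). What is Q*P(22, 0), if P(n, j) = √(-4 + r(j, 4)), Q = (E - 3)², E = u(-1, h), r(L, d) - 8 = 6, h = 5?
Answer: 4*√10 ≈ 12.649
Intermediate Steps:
r(L, d) = 14 (r(L, d) = 8 + 6 = 14)
u(x, s) = 3 + √(s + x)
E = 5 (E = 3 + √(5 - 1) = 3 + √4 = 3 + 2 = 5)
Q = 4 (Q = (5 - 3)² = 2² = 4)
P(n, j) = √10 (P(n, j) = √(-4 + 14) = √10)
Q*P(22, 0) = 4*√10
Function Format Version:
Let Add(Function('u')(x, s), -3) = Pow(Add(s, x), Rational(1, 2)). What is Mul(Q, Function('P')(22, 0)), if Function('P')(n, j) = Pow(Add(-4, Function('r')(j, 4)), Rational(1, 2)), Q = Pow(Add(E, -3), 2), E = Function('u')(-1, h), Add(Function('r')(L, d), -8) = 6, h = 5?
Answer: Mul(4, Pow(10, Rational(1, 2))) ≈ 12.649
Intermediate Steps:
Function('r')(L, d) = 14 (Function('r')(L, d) = Add(8, 6) = 14)
Function('u')(x, s) = Add(3, Pow(Add(s, x), Rational(1, 2)))
E = 5 (E = Add(3, Pow(Add(5, -1), Rational(1, 2))) = Add(3, Pow(4, Rational(1, 2))) = Add(3, 2) = 5)
Q = 4 (Q = Pow(Add(5, -3), 2) = Pow(2, 2) = 4)
Function('P')(n, j) = Pow(10, Rational(1, 2)) (Function('P')(n, j) = Pow(Add(-4, 14), Rational(1, 2)) = Pow(10, Rational(1, 2)))
Mul(Q, Function('P')(22, 0)) = Mul(4, Pow(10, Rational(1, 2)))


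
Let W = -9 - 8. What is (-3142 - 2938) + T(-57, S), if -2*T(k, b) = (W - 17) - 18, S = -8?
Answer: -6054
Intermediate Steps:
W = -17
T(k, b) = 26 (T(k, b) = -((-17 - 17) - 18)/2 = -(-34 - 18)/2 = -1/2*(-52) = 26)
(-3142 - 2938) + T(-57, S) = (-3142 - 2938) + 26 = -6080 + 26 = -6054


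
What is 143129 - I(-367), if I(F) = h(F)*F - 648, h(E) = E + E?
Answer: -125601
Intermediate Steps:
h(E) = 2*E
I(F) = -648 + 2*F² (I(F) = (2*F)*F - 648 = 2*F² - 648 = -648 + 2*F²)
143129 - I(-367) = 143129 - (-648 + 2*(-367)²) = 143129 - (-648 + 2*134689) = 143129 - (-648 + 269378) = 143129 - 1*268730 = 143129 - 268730 = -125601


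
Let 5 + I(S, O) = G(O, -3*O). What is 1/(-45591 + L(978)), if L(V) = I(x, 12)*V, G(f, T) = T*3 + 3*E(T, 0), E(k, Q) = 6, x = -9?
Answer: -1/138501 ≈ -7.2202e-6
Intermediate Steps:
G(f, T) = 18 + 3*T (G(f, T) = T*3 + 3*6 = 3*T + 18 = 18 + 3*T)
I(S, O) = 13 - 9*O (I(S, O) = -5 + (18 + 3*(-3*O)) = -5 + (18 - 9*O) = 13 - 9*O)
L(V) = -95*V (L(V) = (13 - 9*12)*V = (13 - 108)*V = -95*V)
1/(-45591 + L(978)) = 1/(-45591 - 95*978) = 1/(-45591 - 92910) = 1/(-138501) = -1/138501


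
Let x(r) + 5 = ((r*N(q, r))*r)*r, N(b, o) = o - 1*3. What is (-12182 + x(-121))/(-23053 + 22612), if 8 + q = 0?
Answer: -73220459/147 ≈ -4.9810e+5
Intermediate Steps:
q = -8 (q = -8 + 0 = -8)
N(b, o) = -3 + o (N(b, o) = o - 3 = -3 + o)
x(r) = -5 + r³*(-3 + r) (x(r) = -5 + ((r*(-3 + r))*r)*r = -5 + (r²*(-3 + r))*r = -5 + r³*(-3 + r))
(-12182 + x(-121))/(-23053 + 22612) = (-12182 + (-5 + (-121)³*(-3 - 121)))/(-23053 + 22612) = (-12182 + (-5 - 1771561*(-124)))/(-441) = (-12182 + (-5 + 219673564))*(-1/441) = (-12182 + 219673559)*(-1/441) = 219661377*(-1/441) = -73220459/147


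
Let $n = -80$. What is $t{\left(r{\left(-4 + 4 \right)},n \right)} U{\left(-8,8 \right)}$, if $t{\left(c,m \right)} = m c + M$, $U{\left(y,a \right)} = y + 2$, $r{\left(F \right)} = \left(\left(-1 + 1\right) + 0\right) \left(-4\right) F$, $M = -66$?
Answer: $396$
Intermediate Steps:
$r{\left(F \right)} = 0$ ($r{\left(F \right)} = \left(0 + 0\right) \left(-4\right) F = 0 \left(-4\right) F = 0 F = 0$)
$U{\left(y,a \right)} = 2 + y$
$t{\left(c,m \right)} = -66 + c m$ ($t{\left(c,m \right)} = m c - 66 = c m - 66 = -66 + c m$)
$t{\left(r{\left(-4 + 4 \right)},n \right)} U{\left(-8,8 \right)} = \left(-66 + 0 \left(-80\right)\right) \left(2 - 8\right) = \left(-66 + 0\right) \left(-6\right) = \left(-66\right) \left(-6\right) = 396$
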